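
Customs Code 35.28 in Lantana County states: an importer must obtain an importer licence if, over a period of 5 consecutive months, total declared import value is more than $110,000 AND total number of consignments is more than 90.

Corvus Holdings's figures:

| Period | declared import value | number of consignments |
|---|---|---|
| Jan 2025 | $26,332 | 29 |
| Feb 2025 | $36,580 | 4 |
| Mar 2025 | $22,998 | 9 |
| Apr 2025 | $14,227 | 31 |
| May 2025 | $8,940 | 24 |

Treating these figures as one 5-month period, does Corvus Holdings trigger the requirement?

Total declared import value: $26,332 + $36,580 + $22,998 + $14,227 + $8,940 = $109,077 (≤ $110,000).
Total number of consignments: 29 + 4 + 9 + 31 + 24 = 97 (> 90).
The test is 'and': the rule requires both, and at least one is not exceeded.

No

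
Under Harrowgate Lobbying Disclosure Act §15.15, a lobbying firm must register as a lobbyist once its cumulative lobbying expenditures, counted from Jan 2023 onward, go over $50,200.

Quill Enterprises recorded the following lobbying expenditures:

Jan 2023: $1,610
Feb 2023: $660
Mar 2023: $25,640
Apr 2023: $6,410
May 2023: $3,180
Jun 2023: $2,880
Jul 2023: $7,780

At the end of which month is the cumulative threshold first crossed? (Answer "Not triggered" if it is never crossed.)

Through Jan 2023: $1,610
Through Feb 2023: $2,270
Through Mar 2023: $27,910
Through Apr 2023: $34,320
Through May 2023: $37,500
Through Jun 2023: $40,380
Through Jul 2023: $48,160
Final cumulative total $48,160 ≤ $50,200; the threshold is never exceeded.

Not triggered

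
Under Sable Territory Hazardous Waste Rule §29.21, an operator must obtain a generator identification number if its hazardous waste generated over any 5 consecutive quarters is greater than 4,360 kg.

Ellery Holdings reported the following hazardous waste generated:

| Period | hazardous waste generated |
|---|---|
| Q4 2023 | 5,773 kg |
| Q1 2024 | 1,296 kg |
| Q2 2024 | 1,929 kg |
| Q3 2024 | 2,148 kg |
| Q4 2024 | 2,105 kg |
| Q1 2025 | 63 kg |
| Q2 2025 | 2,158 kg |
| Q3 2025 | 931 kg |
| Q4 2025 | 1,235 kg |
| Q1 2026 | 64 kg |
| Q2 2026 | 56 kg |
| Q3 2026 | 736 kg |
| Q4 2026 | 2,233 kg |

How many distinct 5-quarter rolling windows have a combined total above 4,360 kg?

Q4 2023–Q4 2024: 5,773 kg + 1,296 kg + 1,929 kg + 2,148 kg + 2,105 kg = 13,251 kg (over)
Q1 2024–Q1 2025: 1,296 kg + 1,929 kg + 2,148 kg + 2,105 kg + 63 kg = 7,541 kg (over)
Q2 2024–Q2 2025: 1,929 kg + 2,148 kg + 2,105 kg + 63 kg + 2,158 kg = 8,403 kg (over)
Q3 2024–Q3 2025: 2,148 kg + 2,105 kg + 63 kg + 2,158 kg + 931 kg = 7,405 kg (over)
Q4 2024–Q4 2025: 2,105 kg + 63 kg + 2,158 kg + 931 kg + 1,235 kg = 6,492 kg (over)
Q1 2025–Q1 2026: 63 kg + 2,158 kg + 931 kg + 1,235 kg + 64 kg = 4,451 kg (over)
Q2 2025–Q2 2026: 2,158 kg + 931 kg + 1,235 kg + 64 kg + 56 kg = 4,444 kg (over)
Q3 2025–Q3 2026: 931 kg + 1,235 kg + 64 kg + 56 kg + 736 kg = 3,022 kg (under)
Q4 2025–Q4 2026: 1,235 kg + 64 kg + 56 kg + 736 kg + 2,233 kg = 4,324 kg (under)
7 windows exceed the threshold.

7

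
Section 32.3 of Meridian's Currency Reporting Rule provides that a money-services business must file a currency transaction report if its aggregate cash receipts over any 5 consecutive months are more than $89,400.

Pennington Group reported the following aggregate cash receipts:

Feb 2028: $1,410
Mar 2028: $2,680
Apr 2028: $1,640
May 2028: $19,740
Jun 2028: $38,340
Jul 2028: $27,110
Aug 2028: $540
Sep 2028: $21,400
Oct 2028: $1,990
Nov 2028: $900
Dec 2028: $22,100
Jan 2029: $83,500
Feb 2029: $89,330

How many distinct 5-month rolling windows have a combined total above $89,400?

Feb 2028–Jun 2028: $1,410 + $2,680 + $1,640 + $19,740 + $38,340 = $63,810 (under)
Mar 2028–Jul 2028: $2,680 + $1,640 + $19,740 + $38,340 + $27,110 = $89,510 (over)
Apr 2028–Aug 2028: $1,640 + $19,740 + $38,340 + $27,110 + $540 = $87,370 (under)
May 2028–Sep 2028: $19,740 + $38,340 + $27,110 + $540 + $21,400 = $107,130 (over)
Jun 2028–Oct 2028: $38,340 + $27,110 + $540 + $21,400 + $1,990 = $89,380 (under)
Jul 2028–Nov 2028: $27,110 + $540 + $21,400 + $1,990 + $900 = $51,940 (under)
Aug 2028–Dec 2028: $540 + $21,400 + $1,990 + $900 + $22,100 = $46,930 (under)
Sep 2028–Jan 2029: $21,400 + $1,990 + $900 + $22,100 + $83,500 = $129,890 (over)
Oct 2028–Feb 2029: $1,990 + $900 + $22,100 + $83,500 + $89,330 = $197,820 (over)
4 windows exceed the threshold.

4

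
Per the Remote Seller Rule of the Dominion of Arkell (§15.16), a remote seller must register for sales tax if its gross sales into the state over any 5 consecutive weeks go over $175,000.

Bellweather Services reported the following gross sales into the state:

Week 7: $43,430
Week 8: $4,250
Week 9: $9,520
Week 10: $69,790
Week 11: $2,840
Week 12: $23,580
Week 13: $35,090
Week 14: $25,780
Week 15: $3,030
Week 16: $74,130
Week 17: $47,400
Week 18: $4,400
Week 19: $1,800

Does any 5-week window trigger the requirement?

Week 7–Week 11: $43,430 + $4,250 + $9,520 + $69,790 + $2,840 = $129,830 (under)
Week 8–Week 12: $4,250 + $9,520 + $69,790 + $2,840 + $23,580 = $109,980 (under)
Week 9–Week 13: $9,520 + $69,790 + $2,840 + $23,580 + $35,090 = $140,820 (under)
Week 10–Week 14: $69,790 + $2,840 + $23,580 + $35,090 + $25,780 = $157,080 (under)
Week 11–Week 15: $2,840 + $23,580 + $35,090 + $25,780 + $3,030 = $90,320 (under)
Week 12–Week 16: $23,580 + $35,090 + $25,780 + $3,030 + $74,130 = $161,610 (under)
Week 13–Week 17: $35,090 + $25,780 + $3,030 + $74,130 + $47,400 = $185,430 (over)
Week 14–Week 18: $25,780 + $3,030 + $74,130 + $47,400 + $4,400 = $154,740 (under)
Week 15–Week 19: $3,030 + $74,130 + $47,400 + $4,400 + $1,800 = $130,760 (under)
At least one window exceeds $175,000.

Yes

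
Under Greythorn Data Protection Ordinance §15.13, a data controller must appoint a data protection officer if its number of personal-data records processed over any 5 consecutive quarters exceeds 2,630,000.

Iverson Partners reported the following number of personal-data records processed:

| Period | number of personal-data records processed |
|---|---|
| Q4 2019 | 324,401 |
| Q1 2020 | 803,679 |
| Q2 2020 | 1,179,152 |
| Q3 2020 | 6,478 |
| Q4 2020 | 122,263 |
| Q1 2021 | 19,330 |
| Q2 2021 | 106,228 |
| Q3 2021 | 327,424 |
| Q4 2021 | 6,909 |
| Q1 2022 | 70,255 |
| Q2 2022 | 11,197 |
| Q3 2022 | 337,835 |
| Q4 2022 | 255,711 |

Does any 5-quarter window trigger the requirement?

No

Q4 2019–Q4 2020: 324,401 + 803,679 + 1,179,152 + 6,478 + 122,263 = 2,435,973 (under)
Q1 2020–Q1 2021: 803,679 + 1,179,152 + 6,478 + 122,263 + 19,330 = 2,130,902 (under)
Q2 2020–Q2 2021: 1,179,152 + 6,478 + 122,263 + 19,330 + 106,228 = 1,433,451 (under)
Q3 2020–Q3 2021: 6,478 + 122,263 + 19,330 + 106,228 + 327,424 = 581,723 (under)
Q4 2020–Q4 2021: 122,263 + 19,330 + 106,228 + 327,424 + 6,909 = 582,154 (under)
Q1 2021–Q1 2022: 19,330 + 106,228 + 327,424 + 6,909 + 70,255 = 530,146 (under)
Q2 2021–Q2 2022: 106,228 + 327,424 + 6,909 + 70,255 + 11,197 = 522,013 (under)
Q3 2021–Q3 2022: 327,424 + 6,909 + 70,255 + 11,197 + 337,835 = 753,620 (under)
Q4 2021–Q4 2022: 6,909 + 70,255 + 11,197 + 337,835 + 255,711 = 681,907 (under)
No window exceeds 2,630,000.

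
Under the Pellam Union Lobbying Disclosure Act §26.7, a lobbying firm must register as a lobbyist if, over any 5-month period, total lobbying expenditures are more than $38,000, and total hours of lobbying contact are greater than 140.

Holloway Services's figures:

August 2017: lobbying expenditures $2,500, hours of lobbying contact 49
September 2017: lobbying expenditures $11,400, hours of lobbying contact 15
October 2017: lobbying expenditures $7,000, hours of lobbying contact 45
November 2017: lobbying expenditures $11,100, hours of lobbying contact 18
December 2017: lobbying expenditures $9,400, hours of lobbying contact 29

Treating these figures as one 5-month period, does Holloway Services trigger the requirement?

Total lobbying expenditures: $2,500 + $11,400 + $7,000 + $11,100 + $9,400 = $41,400 (> $38,000).
Total hours of lobbying contact: 49 + 15 + 45 + 18 + 29 = 156 (> 140).
The test is 'and': both thresholds are exceeded.

Yes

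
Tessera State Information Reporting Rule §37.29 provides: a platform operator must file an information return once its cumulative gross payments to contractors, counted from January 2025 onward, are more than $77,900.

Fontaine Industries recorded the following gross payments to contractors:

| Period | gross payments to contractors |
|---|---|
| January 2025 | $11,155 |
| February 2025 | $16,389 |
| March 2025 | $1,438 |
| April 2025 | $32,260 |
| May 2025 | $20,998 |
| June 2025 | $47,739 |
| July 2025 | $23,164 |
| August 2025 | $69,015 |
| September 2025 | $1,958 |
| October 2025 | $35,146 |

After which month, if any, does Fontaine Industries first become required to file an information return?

Through January 2025: $11,155
Through February 2025: $27,544
Through March 2025: $28,982
Through April 2025: $61,242
Through May 2025: $82,240 ← exceeds threshold

May 2025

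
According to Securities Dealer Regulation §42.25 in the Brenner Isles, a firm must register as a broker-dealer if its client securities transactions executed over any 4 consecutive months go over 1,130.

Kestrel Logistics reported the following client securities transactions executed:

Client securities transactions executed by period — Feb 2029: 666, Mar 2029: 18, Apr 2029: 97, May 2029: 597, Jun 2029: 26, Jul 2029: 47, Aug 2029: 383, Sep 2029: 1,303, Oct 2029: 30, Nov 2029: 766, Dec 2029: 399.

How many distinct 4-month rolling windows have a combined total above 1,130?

5

Feb 2029–May 2029: 666 + 18 + 97 + 597 = 1,378 (over)
Mar 2029–Jun 2029: 18 + 97 + 597 + 26 = 738 (under)
Apr 2029–Jul 2029: 97 + 597 + 26 + 47 = 767 (under)
May 2029–Aug 2029: 597 + 26 + 47 + 383 = 1,053 (under)
Jun 2029–Sep 2029: 26 + 47 + 383 + 1,303 = 1,759 (over)
Jul 2029–Oct 2029: 47 + 383 + 1,303 + 30 = 1,763 (over)
Aug 2029–Nov 2029: 383 + 1,303 + 30 + 766 = 2,482 (over)
Sep 2029–Dec 2029: 1,303 + 30 + 766 + 399 = 2,498 (over)
5 windows exceed the threshold.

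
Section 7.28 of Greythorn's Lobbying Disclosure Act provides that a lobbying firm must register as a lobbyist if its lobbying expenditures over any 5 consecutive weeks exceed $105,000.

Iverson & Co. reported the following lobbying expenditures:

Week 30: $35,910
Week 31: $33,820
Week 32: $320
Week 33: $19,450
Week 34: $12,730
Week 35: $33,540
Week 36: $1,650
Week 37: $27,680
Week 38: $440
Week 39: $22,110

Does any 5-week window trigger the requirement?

No

Week 30–Week 34: $35,910 + $33,820 + $320 + $19,450 + $12,730 = $102,230 (under)
Week 31–Week 35: $33,820 + $320 + $19,450 + $12,730 + $33,540 = $99,860 (under)
Week 32–Week 36: $320 + $19,450 + $12,730 + $33,540 + $1,650 = $67,690 (under)
Week 33–Week 37: $19,450 + $12,730 + $33,540 + $1,650 + $27,680 = $95,050 (under)
Week 34–Week 38: $12,730 + $33,540 + $1,650 + $27,680 + $440 = $76,040 (under)
Week 35–Week 39: $33,540 + $1,650 + $27,680 + $440 + $22,110 = $85,420 (under)
No window exceeds $105,000.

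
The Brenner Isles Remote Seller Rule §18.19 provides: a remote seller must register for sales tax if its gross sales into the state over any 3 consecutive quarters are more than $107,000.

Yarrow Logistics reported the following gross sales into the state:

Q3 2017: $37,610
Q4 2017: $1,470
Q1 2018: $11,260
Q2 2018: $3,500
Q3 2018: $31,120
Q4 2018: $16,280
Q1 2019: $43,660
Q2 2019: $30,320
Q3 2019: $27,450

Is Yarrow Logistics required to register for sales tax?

No

Q3 2017–Q1 2018: $37,610 + $1,470 + $11,260 = $50,340 (under)
Q4 2017–Q2 2018: $1,470 + $11,260 + $3,500 = $16,230 (under)
Q1 2018–Q3 2018: $11,260 + $3,500 + $31,120 = $45,880 (under)
Q2 2018–Q4 2018: $3,500 + $31,120 + $16,280 = $50,900 (under)
Q3 2018–Q1 2019: $31,120 + $16,280 + $43,660 = $91,060 (under)
Q4 2018–Q2 2019: $16,280 + $43,660 + $30,320 = $90,260 (under)
Q1 2019–Q3 2019: $43,660 + $30,320 + $27,450 = $101,430 (under)
No window exceeds $107,000.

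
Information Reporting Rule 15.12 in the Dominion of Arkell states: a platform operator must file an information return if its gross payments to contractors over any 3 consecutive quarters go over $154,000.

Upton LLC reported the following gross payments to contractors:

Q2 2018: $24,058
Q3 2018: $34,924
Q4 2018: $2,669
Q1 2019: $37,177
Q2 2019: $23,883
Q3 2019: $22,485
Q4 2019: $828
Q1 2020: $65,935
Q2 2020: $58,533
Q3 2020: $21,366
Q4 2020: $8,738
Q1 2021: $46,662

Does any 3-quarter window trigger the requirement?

No

Q2 2018–Q4 2018: $24,058 + $34,924 + $2,669 = $61,651 (under)
Q3 2018–Q1 2019: $34,924 + $2,669 + $37,177 = $74,770 (under)
Q4 2018–Q2 2019: $2,669 + $37,177 + $23,883 = $63,729 (under)
Q1 2019–Q3 2019: $37,177 + $23,883 + $22,485 = $83,545 (under)
Q2 2019–Q4 2019: $23,883 + $22,485 + $828 = $47,196 (under)
Q3 2019–Q1 2020: $22,485 + $828 + $65,935 = $89,248 (under)
Q4 2019–Q2 2020: $828 + $65,935 + $58,533 = $125,296 (under)
Q1 2020–Q3 2020: $65,935 + $58,533 + $21,366 = $145,834 (under)
Q2 2020–Q4 2020: $58,533 + $21,366 + $8,738 = $88,637 (under)
Q3 2020–Q1 2021: $21,366 + $8,738 + $46,662 = $76,766 (under)
No window exceeds $154,000.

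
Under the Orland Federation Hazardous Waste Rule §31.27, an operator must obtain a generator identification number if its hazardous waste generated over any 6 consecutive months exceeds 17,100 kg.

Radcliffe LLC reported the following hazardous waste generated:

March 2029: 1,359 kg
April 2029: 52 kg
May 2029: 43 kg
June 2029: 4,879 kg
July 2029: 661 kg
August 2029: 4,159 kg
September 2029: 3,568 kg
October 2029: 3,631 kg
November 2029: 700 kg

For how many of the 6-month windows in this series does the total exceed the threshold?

March 2029–August 2029: 1,359 kg + 52 kg + 43 kg + 4,879 kg + 661 kg + 4,159 kg = 11,153 kg (under)
April 2029–September 2029: 52 kg + 43 kg + 4,879 kg + 661 kg + 4,159 kg + 3,568 kg = 13,362 kg (under)
May 2029–October 2029: 43 kg + 4,879 kg + 661 kg + 4,159 kg + 3,568 kg + 3,631 kg = 16,941 kg (under)
June 2029–November 2029: 4,879 kg + 661 kg + 4,159 kg + 3,568 kg + 3,631 kg + 700 kg = 17,598 kg (over)
1 window exceeds the threshold.

1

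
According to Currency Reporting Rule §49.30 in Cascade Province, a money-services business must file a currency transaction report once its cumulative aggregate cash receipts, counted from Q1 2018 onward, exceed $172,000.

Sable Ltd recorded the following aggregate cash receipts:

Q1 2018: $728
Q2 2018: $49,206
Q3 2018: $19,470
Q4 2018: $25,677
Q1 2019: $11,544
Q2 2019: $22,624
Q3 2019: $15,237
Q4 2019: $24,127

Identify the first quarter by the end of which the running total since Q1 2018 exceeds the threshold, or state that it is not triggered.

Not triggered

Through Q1 2018: $728
Through Q2 2018: $49,934
Through Q3 2018: $69,404
Through Q4 2018: $95,081
Through Q1 2019: $106,625
Through Q2 2019: $129,249
Through Q3 2019: $144,486
Through Q4 2019: $168,613
Final cumulative total $168,613 ≤ $172,000; the threshold is never exceeded.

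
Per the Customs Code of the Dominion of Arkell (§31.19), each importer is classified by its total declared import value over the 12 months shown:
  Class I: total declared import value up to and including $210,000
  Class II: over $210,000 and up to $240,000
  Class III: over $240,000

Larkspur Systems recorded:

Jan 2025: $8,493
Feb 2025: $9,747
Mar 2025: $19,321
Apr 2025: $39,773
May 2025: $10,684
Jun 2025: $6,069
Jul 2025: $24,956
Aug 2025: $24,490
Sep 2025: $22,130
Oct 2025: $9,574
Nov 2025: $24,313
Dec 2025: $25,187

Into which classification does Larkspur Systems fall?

Class II

Total declared import value: $8,493 + $9,747 + $19,321 + $39,773 + $10,684 + $6,069 + $24,956 + $24,490 + $22,130 + $9,574 + $24,313 + $25,187 = $224,737.
$210,000 < $224,737 ≤ $240,000, so Class II applies.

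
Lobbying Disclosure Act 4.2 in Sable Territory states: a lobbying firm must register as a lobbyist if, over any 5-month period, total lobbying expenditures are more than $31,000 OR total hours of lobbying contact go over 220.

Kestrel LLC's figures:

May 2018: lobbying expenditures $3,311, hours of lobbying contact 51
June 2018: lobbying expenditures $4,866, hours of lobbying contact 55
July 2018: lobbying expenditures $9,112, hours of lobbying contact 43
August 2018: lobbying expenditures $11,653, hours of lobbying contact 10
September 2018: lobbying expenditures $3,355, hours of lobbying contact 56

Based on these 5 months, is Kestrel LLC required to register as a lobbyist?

Total lobbying expenditures: $3,311 + $4,866 + $9,112 + $11,653 + $3,355 = $32,297 (> $31,000).
Total hours of lobbying contact: 51 + 55 + 43 + 10 + 56 = 215 (≤ 220).
The test is 'or': at least one threshold is exceeded.

Yes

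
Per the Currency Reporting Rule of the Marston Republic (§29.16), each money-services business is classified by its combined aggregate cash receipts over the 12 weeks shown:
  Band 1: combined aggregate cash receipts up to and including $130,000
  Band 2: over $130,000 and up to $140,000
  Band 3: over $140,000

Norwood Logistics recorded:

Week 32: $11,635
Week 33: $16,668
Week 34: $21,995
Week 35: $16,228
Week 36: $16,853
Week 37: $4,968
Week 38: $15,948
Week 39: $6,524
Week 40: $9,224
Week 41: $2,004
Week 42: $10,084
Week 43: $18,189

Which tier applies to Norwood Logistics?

Combined aggregate cash receipts: $11,635 + $16,668 + $21,995 + $16,228 + $16,853 + $4,968 + $15,948 + $6,524 + $9,224 + $2,004 + $10,084 + $18,189 = $150,320.
$150,320 > $140,000, so Band 3 applies.

Band 3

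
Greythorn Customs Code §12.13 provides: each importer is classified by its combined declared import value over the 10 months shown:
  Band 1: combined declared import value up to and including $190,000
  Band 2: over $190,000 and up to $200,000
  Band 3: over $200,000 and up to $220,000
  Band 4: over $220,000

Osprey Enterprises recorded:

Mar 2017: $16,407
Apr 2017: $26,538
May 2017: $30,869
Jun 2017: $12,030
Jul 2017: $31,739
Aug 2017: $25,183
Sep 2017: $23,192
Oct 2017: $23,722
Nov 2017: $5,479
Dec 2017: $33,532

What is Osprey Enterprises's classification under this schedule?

Combined declared import value: $16,407 + $26,538 + $30,869 + $12,030 + $31,739 + $25,183 + $23,192 + $23,722 + $5,479 + $33,532 = $228,691.
$228,691 > $220,000, so Band 4 applies.

Band 4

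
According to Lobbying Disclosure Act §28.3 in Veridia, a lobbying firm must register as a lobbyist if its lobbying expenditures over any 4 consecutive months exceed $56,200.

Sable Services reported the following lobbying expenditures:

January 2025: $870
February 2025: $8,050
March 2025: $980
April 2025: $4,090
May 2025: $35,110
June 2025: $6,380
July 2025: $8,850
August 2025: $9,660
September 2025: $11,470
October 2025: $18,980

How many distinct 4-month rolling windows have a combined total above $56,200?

January 2025–April 2025: $870 + $8,050 + $980 + $4,090 = $13,990 (under)
February 2025–May 2025: $8,050 + $980 + $4,090 + $35,110 = $48,230 (under)
March 2025–June 2025: $980 + $4,090 + $35,110 + $6,380 = $46,560 (under)
April 2025–July 2025: $4,090 + $35,110 + $6,380 + $8,850 = $54,430 (under)
May 2025–August 2025: $35,110 + $6,380 + $8,850 + $9,660 = $60,000 (over)
June 2025–September 2025: $6,380 + $8,850 + $9,660 + $11,470 = $36,360 (under)
July 2025–October 2025: $8,850 + $9,660 + $11,470 + $18,980 = $48,960 (under)
1 window exceeds the threshold.

1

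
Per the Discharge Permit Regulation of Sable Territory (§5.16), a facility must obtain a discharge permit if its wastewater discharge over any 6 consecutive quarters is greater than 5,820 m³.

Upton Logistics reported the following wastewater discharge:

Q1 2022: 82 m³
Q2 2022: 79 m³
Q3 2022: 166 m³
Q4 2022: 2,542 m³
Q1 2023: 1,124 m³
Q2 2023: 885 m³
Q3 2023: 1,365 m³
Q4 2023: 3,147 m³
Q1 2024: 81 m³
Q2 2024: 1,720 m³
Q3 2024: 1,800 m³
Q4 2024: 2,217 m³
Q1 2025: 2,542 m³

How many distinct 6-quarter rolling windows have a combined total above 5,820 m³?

Q1 2022–Q2 2023: 82 m³ + 79 m³ + 166 m³ + 2,542 m³ + 1,124 m³ + 885 m³ = 4,878 m³ (under)
Q2 2022–Q3 2023: 79 m³ + 166 m³ + 2,542 m³ + 1,124 m³ + 885 m³ + 1,365 m³ = 6,161 m³ (over)
Q3 2022–Q4 2023: 166 m³ + 2,542 m³ + 1,124 m³ + 885 m³ + 1,365 m³ + 3,147 m³ = 9,229 m³ (over)
Q4 2022–Q1 2024: 2,542 m³ + 1,124 m³ + 885 m³ + 1,365 m³ + 3,147 m³ + 81 m³ = 9,144 m³ (over)
Q1 2023–Q2 2024: 1,124 m³ + 885 m³ + 1,365 m³ + 3,147 m³ + 81 m³ + 1,720 m³ = 8,322 m³ (over)
Q2 2023–Q3 2024: 885 m³ + 1,365 m³ + 3,147 m³ + 81 m³ + 1,720 m³ + 1,800 m³ = 8,998 m³ (over)
Q3 2023–Q4 2024: 1,365 m³ + 3,147 m³ + 81 m³ + 1,720 m³ + 1,800 m³ + 2,217 m³ = 10,330 m³ (over)
Q4 2023–Q1 2025: 3,147 m³ + 81 m³ + 1,720 m³ + 1,800 m³ + 2,217 m³ + 2,542 m³ = 11,507 m³ (over)
7 windows exceed the threshold.

7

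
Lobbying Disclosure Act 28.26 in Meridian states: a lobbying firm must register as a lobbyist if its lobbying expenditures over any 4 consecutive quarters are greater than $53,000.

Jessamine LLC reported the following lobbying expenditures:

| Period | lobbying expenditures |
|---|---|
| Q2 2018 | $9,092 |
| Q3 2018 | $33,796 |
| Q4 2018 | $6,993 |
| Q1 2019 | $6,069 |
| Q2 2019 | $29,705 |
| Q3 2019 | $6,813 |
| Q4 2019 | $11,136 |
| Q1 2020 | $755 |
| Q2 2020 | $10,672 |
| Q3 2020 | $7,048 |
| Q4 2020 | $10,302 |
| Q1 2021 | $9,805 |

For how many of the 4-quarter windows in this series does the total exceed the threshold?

3

Q2 2018–Q1 2019: $9,092 + $33,796 + $6,993 + $6,069 = $55,950 (over)
Q3 2018–Q2 2019: $33,796 + $6,993 + $6,069 + $29,705 = $76,563 (over)
Q4 2018–Q3 2019: $6,993 + $6,069 + $29,705 + $6,813 = $49,580 (under)
Q1 2019–Q4 2019: $6,069 + $29,705 + $6,813 + $11,136 = $53,723 (over)
Q2 2019–Q1 2020: $29,705 + $6,813 + $11,136 + $755 = $48,409 (under)
Q3 2019–Q2 2020: $6,813 + $11,136 + $755 + $10,672 = $29,376 (under)
Q4 2019–Q3 2020: $11,136 + $755 + $10,672 + $7,048 = $29,611 (under)
Q1 2020–Q4 2020: $755 + $10,672 + $7,048 + $10,302 = $28,777 (under)
Q2 2020–Q1 2021: $10,672 + $7,048 + $10,302 + $9,805 = $37,827 (under)
3 windows exceed the threshold.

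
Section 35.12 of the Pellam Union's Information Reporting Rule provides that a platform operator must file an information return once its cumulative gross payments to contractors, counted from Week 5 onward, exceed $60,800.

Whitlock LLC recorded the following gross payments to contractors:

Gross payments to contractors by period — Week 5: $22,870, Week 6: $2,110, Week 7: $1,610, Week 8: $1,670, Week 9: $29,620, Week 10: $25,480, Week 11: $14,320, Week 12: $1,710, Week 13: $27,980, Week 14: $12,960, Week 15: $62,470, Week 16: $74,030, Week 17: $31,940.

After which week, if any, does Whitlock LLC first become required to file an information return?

Week 10

Through Week 5: $22,870
Through Week 6: $24,980
Through Week 7: $26,590
Through Week 8: $28,260
Through Week 9: $57,880
Through Week 10: $83,360 ← exceeds threshold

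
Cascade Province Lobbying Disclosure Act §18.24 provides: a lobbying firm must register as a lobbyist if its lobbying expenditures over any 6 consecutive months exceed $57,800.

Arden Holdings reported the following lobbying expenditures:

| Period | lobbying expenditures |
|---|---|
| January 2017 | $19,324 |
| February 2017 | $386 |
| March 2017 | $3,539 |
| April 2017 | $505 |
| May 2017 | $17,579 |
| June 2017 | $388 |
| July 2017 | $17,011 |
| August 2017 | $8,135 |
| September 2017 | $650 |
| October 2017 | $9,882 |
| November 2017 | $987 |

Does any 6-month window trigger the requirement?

No

January 2017–June 2017: $19,324 + $386 + $3,539 + $505 + $17,579 + $388 = $41,721 (under)
February 2017–July 2017: $386 + $3,539 + $505 + $17,579 + $388 + $17,011 = $39,408 (under)
March 2017–August 2017: $3,539 + $505 + $17,579 + $388 + $17,011 + $8,135 = $47,157 (under)
April 2017–September 2017: $505 + $17,579 + $388 + $17,011 + $8,135 + $650 = $44,268 (under)
May 2017–October 2017: $17,579 + $388 + $17,011 + $8,135 + $650 + $9,882 = $53,645 (under)
June 2017–November 2017: $388 + $17,011 + $8,135 + $650 + $9,882 + $987 = $37,053 (under)
No window exceeds $57,800.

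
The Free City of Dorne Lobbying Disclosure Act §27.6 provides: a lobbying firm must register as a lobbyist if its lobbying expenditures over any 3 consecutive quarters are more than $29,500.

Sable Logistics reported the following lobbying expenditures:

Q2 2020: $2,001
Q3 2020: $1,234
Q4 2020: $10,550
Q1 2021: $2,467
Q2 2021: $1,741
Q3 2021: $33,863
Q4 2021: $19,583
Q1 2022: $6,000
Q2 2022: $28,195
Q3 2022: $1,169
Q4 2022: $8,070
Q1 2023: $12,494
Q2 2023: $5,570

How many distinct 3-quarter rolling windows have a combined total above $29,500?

Q2 2020–Q4 2020: $2,001 + $1,234 + $10,550 = $13,785 (under)
Q3 2020–Q1 2021: $1,234 + $10,550 + $2,467 = $14,251 (under)
Q4 2020–Q2 2021: $10,550 + $2,467 + $1,741 = $14,758 (under)
Q1 2021–Q3 2021: $2,467 + $1,741 + $33,863 = $38,071 (over)
Q2 2021–Q4 2021: $1,741 + $33,863 + $19,583 = $55,187 (over)
Q3 2021–Q1 2022: $33,863 + $19,583 + $6,000 = $59,446 (over)
Q4 2021–Q2 2022: $19,583 + $6,000 + $28,195 = $53,778 (over)
Q1 2022–Q3 2022: $6,000 + $28,195 + $1,169 = $35,364 (over)
Q2 2022–Q4 2022: $28,195 + $1,169 + $8,070 = $37,434 (over)
Q3 2022–Q1 2023: $1,169 + $8,070 + $12,494 = $21,733 (under)
Q4 2022–Q2 2023: $8,070 + $12,494 + $5,570 = $26,134 (under)
6 windows exceed the threshold.

6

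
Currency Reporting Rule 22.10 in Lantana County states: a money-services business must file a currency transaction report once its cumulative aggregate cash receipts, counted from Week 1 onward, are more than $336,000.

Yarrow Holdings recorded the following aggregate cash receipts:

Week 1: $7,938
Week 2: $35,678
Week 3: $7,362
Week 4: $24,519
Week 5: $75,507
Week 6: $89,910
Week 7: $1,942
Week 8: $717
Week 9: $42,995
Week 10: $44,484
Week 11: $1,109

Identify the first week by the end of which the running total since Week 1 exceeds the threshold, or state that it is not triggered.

Not triggered

Through Week 1: $7,938
Through Week 2: $43,616
Through Week 3: $50,978
Through Week 4: $75,497
Through Week 5: $151,004
Through Week 6: $240,914
Through Week 7: $242,856
Through Week 8: $243,573
Through Week 9: $286,568
Through Week 10: $331,052
Through Week 11: $332,161
Final cumulative total $332,161 ≤ $336,000; the threshold is never exceeded.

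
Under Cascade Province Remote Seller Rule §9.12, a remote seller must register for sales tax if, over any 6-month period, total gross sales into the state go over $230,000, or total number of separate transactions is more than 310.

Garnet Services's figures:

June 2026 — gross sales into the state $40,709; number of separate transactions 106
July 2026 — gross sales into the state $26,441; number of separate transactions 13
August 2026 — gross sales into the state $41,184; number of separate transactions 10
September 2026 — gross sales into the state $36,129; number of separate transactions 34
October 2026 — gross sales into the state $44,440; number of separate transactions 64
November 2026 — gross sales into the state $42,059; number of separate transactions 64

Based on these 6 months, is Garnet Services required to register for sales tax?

Total gross sales into the state: $40,709 + $26,441 + $41,184 + $36,129 + $44,440 + $42,059 = $230,962 (> $230,000).
Total number of separate transactions: 106 + 13 + 10 + 34 + 64 + 64 = 291 (≤ 310).
The test is 'or': at least one threshold is exceeded.

Yes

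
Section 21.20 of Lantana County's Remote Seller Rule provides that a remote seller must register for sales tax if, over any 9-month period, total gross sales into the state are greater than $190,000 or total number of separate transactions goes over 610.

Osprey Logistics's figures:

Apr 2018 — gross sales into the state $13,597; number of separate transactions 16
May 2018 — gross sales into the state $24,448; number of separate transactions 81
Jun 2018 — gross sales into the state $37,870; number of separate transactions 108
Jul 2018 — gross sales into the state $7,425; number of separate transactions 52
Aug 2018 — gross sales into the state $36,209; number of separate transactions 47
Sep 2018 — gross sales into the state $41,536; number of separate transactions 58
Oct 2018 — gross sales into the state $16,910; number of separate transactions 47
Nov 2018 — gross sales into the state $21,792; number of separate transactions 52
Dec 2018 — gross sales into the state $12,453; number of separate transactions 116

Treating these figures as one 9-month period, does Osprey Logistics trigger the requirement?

Yes

Total gross sales into the state: $13,597 + $24,448 + $37,870 + $7,425 + $36,209 + $41,536 + $16,910 + $21,792 + $12,453 = $212,240 (> $190,000).
Total number of separate transactions: 16 + 81 + 108 + 52 + 47 + 58 + 47 + 52 + 116 = 577 (≤ 610).
The test is 'or': at least one threshold is exceeded.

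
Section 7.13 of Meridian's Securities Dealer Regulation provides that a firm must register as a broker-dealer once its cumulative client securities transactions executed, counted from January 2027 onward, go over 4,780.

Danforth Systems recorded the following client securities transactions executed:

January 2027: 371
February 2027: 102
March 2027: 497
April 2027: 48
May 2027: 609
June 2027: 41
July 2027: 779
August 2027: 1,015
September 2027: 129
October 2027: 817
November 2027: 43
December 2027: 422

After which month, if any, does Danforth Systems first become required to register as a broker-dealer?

December 2027

Through January 2027: 371
Through February 2027: 473
Through March 2027: 970
Through April 2027: 1,018
Through May 2027: 1,627
Through June 2027: 1,668
Through July 2027: 2,447
Through August 2027: 3,462
Through September 2027: 3,591
Through October 2027: 4,408
Through November 2027: 4,451
Through December 2027: 4,873 ← exceeds threshold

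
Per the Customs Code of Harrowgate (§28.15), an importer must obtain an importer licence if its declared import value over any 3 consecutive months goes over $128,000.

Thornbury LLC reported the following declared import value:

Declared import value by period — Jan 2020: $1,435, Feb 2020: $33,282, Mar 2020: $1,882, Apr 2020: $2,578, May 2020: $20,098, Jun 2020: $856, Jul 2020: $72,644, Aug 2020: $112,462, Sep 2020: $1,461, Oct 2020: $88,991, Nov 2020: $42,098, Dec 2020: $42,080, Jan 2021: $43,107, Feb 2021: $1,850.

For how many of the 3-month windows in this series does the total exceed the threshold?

5

Jan 2020–Mar 2020: $1,435 + $33,282 + $1,882 = $36,599 (under)
Feb 2020–Apr 2020: $33,282 + $1,882 + $2,578 = $37,742 (under)
Mar 2020–May 2020: $1,882 + $2,578 + $20,098 = $24,558 (under)
Apr 2020–Jun 2020: $2,578 + $20,098 + $856 = $23,532 (under)
May 2020–Jul 2020: $20,098 + $856 + $72,644 = $93,598 (under)
Jun 2020–Aug 2020: $856 + $72,644 + $112,462 = $185,962 (over)
Jul 2020–Sep 2020: $72,644 + $112,462 + $1,461 = $186,567 (over)
Aug 2020–Oct 2020: $112,462 + $1,461 + $88,991 = $202,914 (over)
Sep 2020–Nov 2020: $1,461 + $88,991 + $42,098 = $132,550 (over)
Oct 2020–Dec 2020: $88,991 + $42,098 + $42,080 = $173,169 (over)
Nov 2020–Jan 2021: $42,098 + $42,080 + $43,107 = $127,285 (under)
Dec 2020–Feb 2021: $42,080 + $43,107 + $1,850 = $87,037 (under)
5 windows exceed the threshold.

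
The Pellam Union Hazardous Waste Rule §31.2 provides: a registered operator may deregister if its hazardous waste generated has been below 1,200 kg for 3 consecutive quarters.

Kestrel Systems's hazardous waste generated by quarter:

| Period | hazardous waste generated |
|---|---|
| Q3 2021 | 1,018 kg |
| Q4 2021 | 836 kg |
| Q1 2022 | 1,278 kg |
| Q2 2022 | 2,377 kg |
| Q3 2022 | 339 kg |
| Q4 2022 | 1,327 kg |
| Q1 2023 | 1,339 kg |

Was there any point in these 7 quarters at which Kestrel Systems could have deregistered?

Quarters below 1,200 kg: Q3 2021, Q4 2021, Q3 2022.
Longest run of consecutive quarters below the threshold: 2.
2 < 3, so Kestrel Systems never became eligible.

No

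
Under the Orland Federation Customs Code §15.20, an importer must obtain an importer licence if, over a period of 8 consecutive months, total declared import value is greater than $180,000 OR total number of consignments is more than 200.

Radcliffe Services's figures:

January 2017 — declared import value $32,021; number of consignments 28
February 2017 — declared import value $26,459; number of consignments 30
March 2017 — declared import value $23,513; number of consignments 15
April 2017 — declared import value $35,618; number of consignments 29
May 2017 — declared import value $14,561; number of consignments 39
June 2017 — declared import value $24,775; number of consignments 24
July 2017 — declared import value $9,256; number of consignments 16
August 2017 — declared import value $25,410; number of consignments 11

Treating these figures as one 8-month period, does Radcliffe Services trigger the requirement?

Yes

Total declared import value: $32,021 + $26,459 + $23,513 + $35,618 + $14,561 + $24,775 + $9,256 + $25,410 = $191,613 (> $180,000).
Total number of consignments: 28 + 30 + 15 + 29 + 39 + 24 + 16 + 11 = 192 (≤ 200).
The test is 'or': at least one threshold is exceeded.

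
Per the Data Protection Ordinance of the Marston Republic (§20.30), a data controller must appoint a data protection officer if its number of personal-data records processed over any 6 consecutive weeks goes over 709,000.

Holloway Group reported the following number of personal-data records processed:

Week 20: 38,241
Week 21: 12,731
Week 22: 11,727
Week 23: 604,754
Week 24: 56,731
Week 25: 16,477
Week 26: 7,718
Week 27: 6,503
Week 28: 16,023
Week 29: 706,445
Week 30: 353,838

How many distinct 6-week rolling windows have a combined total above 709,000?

Week 20–Week 25: 38,241 + 12,731 + 11,727 + 604,754 + 56,731 + 16,477 = 740,661 (over)
Week 21–Week 26: 12,731 + 11,727 + 604,754 + 56,731 + 16,477 + 7,718 = 710,138 (over)
Week 22–Week 27: 11,727 + 604,754 + 56,731 + 16,477 + 7,718 + 6,503 = 703,910 (under)
Week 23–Week 28: 604,754 + 56,731 + 16,477 + 7,718 + 6,503 + 16,023 = 708,206 (under)
Week 24–Week 29: 56,731 + 16,477 + 7,718 + 6,503 + 16,023 + 706,445 = 809,897 (over)
Week 25–Week 30: 16,477 + 7,718 + 6,503 + 16,023 + 706,445 + 353,838 = 1,107,004 (over)
4 windows exceed the threshold.

4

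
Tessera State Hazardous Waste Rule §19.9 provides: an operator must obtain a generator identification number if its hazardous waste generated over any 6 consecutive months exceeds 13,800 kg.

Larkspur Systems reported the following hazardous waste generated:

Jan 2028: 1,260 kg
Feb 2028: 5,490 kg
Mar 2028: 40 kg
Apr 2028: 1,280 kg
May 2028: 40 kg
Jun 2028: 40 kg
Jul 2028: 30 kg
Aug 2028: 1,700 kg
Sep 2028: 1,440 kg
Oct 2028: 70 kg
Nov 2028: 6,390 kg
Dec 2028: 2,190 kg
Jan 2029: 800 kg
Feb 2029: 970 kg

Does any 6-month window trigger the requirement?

Jan 2028–Jun 2028: 1,260 kg + 5,490 kg + 40 kg + 1,280 kg + 40 kg + 40 kg = 8,150 kg (under)
Feb 2028–Jul 2028: 5,490 kg + 40 kg + 1,280 kg + 40 kg + 40 kg + 30 kg = 6,920 kg (under)
Mar 2028–Aug 2028: 40 kg + 1,280 kg + 40 kg + 40 kg + 30 kg + 1,700 kg = 3,130 kg (under)
Apr 2028–Sep 2028: 1,280 kg + 40 kg + 40 kg + 30 kg + 1,700 kg + 1,440 kg = 4,530 kg (under)
May 2028–Oct 2028: 40 kg + 40 kg + 30 kg + 1,700 kg + 1,440 kg + 70 kg = 3,320 kg (under)
Jun 2028–Nov 2028: 40 kg + 30 kg + 1,700 kg + 1,440 kg + 70 kg + 6,390 kg = 9,670 kg (under)
Jul 2028–Dec 2028: 30 kg + 1,700 kg + 1,440 kg + 70 kg + 6,390 kg + 2,190 kg = 11,820 kg (under)
Aug 2028–Jan 2029: 1,700 kg + 1,440 kg + 70 kg + 6,390 kg + 2,190 kg + 800 kg = 12,590 kg (under)
Sep 2028–Feb 2029: 1,440 kg + 70 kg + 6,390 kg + 2,190 kg + 800 kg + 970 kg = 11,860 kg (under)
No window exceeds 13,800 kg.

No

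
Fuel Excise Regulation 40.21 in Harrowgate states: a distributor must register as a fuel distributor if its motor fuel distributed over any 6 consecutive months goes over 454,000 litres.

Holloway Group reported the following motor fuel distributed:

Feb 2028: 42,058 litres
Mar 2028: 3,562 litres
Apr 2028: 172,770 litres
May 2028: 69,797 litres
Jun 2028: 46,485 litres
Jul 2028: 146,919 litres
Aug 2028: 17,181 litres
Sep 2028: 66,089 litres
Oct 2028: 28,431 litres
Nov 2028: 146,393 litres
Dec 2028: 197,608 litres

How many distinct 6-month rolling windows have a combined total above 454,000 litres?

Feb 2028–Jul 2028: 42,058 litres + 3,562 litres + 172,770 litres + 69,797 litres + 46,485 litres + 146,919 litres = 481,591 litres (over)
Mar 2028–Aug 2028: 3,562 litres + 172,770 litres + 69,797 litres + 46,485 litres + 146,919 litres + 17,181 litres = 456,714 litres (over)
Apr 2028–Sep 2028: 172,770 litres + 69,797 litres + 46,485 litres + 146,919 litres + 17,181 litres + 66,089 litres = 519,241 litres (over)
May 2028–Oct 2028: 69,797 litres + 46,485 litres + 146,919 litres + 17,181 litres + 66,089 litres + 28,431 litres = 374,902 litres (under)
Jun 2028–Nov 2028: 46,485 litres + 146,919 litres + 17,181 litres + 66,089 litres + 28,431 litres + 146,393 litres = 451,498 litres (under)
Jul 2028–Dec 2028: 146,919 litres + 17,181 litres + 66,089 litres + 28,431 litres + 146,393 litres + 197,608 litres = 602,621 litres (over)
4 windows exceed the threshold.

4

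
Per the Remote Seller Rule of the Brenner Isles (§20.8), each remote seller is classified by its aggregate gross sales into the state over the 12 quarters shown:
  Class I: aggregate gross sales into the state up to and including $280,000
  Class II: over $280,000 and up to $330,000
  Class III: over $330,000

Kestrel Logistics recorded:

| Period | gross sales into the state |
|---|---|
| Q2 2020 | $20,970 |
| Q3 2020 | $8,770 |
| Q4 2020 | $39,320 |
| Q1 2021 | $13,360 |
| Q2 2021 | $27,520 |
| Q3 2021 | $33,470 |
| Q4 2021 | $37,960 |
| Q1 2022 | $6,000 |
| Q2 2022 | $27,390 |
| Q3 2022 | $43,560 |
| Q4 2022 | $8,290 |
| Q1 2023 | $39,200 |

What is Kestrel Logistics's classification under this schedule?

Class II

Aggregate gross sales into the state: $20,970 + $8,770 + $39,320 + $13,360 + $27,520 + $33,470 + $37,960 + $6,000 + $27,390 + $43,560 + $8,290 + $39,200 = $305,810.
$280,000 < $305,810 ≤ $330,000, so Class II applies.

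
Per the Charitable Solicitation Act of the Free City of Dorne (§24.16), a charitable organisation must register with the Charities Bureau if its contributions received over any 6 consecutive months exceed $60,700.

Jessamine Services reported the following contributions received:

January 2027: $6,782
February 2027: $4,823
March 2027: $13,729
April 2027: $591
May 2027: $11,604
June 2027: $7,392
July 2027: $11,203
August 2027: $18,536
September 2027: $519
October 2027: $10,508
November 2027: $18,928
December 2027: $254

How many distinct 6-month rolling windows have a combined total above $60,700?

January 2027–June 2027: $6,782 + $4,823 + $13,729 + $591 + $11,604 + $7,392 = $44,921 (under)
February 2027–July 2027: $4,823 + $13,729 + $591 + $11,604 + $7,392 + $11,203 = $49,342 (under)
March 2027–August 2027: $13,729 + $591 + $11,604 + $7,392 + $11,203 + $18,536 = $63,055 (over)
April 2027–September 2027: $591 + $11,604 + $7,392 + $11,203 + $18,536 + $519 = $49,845 (under)
May 2027–October 2027: $11,604 + $7,392 + $11,203 + $18,536 + $519 + $10,508 = $59,762 (under)
June 2027–November 2027: $7,392 + $11,203 + $18,536 + $519 + $10,508 + $18,928 = $67,086 (over)
July 2027–December 2027: $11,203 + $18,536 + $519 + $10,508 + $18,928 + $254 = $59,948 (under)
2 windows exceed the threshold.

2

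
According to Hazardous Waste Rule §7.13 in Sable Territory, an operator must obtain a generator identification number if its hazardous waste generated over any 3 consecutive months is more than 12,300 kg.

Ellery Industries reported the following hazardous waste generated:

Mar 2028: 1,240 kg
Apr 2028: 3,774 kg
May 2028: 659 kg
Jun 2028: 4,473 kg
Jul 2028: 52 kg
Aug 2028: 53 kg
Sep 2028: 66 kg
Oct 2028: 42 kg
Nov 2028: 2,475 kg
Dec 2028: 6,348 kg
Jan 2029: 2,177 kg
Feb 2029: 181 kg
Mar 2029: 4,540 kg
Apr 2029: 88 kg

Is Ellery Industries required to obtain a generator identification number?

No

Mar 2028–May 2028: 1,240 kg + 3,774 kg + 659 kg = 5,673 kg (under)
Apr 2028–Jun 2028: 3,774 kg + 659 kg + 4,473 kg = 8,906 kg (under)
May 2028–Jul 2028: 659 kg + 4,473 kg + 52 kg = 5,184 kg (under)
Jun 2028–Aug 2028: 4,473 kg + 52 kg + 53 kg = 4,578 kg (under)
Jul 2028–Sep 2028: 52 kg + 53 kg + 66 kg = 171 kg (under)
Aug 2028–Oct 2028: 53 kg + 66 kg + 42 kg = 161 kg (under)
Sep 2028–Nov 2028: 66 kg + 42 kg + 2,475 kg = 2,583 kg (under)
Oct 2028–Dec 2028: 42 kg + 2,475 kg + 6,348 kg = 8,865 kg (under)
Nov 2028–Jan 2029: 2,475 kg + 6,348 kg + 2,177 kg = 11,000 kg (under)
Dec 2028–Feb 2029: 6,348 kg + 2,177 kg + 181 kg = 8,706 kg (under)
Jan 2029–Mar 2029: 2,177 kg + 181 kg + 4,540 kg = 6,898 kg (under)
Feb 2029–Apr 2029: 181 kg + 4,540 kg + 88 kg = 4,809 kg (under)
No window exceeds 12,300 kg.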